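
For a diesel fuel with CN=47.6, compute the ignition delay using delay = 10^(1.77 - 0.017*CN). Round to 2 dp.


delay = 10^(1.77 - 0.017*CN)
Exponent = 1.77 - 0.017*47.6 = 0.9608
delay = 10^0.9608 = 9.14 ms


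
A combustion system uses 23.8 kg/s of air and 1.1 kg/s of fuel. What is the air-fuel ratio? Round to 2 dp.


AFR = m_air / m_fuel
AFR = 23.8 / 1.1 = 21.64


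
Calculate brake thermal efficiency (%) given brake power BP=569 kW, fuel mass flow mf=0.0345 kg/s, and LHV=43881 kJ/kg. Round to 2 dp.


eta_BTE = (BP / (mf * LHV)) * 100
Denominator = 0.0345 * 43881 = 1513.8945 kW
eta_BTE = (569 / 1513.8945) * 100 = 37.59%


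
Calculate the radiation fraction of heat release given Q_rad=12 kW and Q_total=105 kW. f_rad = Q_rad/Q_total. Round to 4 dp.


f_rad = Q_rad / Q_total
f_rad = 12 / 105 = 0.1143


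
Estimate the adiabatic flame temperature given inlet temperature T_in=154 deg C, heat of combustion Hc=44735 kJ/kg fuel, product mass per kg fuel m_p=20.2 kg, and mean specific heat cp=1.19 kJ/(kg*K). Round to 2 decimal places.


T_ad = T_in + Hc / (m_p * cp)
Denominator = 20.2 * 1.19 = 24.0380
Temperature rise = 44735 / 24.0380 = 1861.01 K
T_ad = 154 + 1861.01 = 2015.01 deg C


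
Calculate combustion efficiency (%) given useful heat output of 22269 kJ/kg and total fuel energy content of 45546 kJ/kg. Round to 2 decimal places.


Efficiency = (Q_useful / Q_fuel) * 100
Efficiency = (22269 / 45546) * 100
Efficiency = 0.4889 * 100 = 48.89%


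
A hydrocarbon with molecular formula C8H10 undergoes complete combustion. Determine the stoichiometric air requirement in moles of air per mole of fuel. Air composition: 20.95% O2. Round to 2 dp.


Balanced combustion: C8H10 + 10.5 O2 -> 8 CO2 + 5 H2O
O2 needed = C + H/4 = 8 + 10/4 = 10.50 moles
Air moles = O2 / 0.2095 = 10.50 / 0.2095 = 50.12 moles air


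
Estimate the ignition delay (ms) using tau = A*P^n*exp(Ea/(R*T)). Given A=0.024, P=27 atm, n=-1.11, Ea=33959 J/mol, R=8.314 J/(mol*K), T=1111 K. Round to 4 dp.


tau = A * P^n * exp(Ea/(R*T))
P^n = 27^(-1.11) = 0.02577426
Ea/(R*T) = 33959/(8.314*1111) = 3.676468
exp(Ea/(R*T)) = 39.506618
tau = 0.024 * 0.02577426 * 39.506618 = 0.0244 ms


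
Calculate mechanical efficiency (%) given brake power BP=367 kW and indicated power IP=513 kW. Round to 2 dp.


eta_mech = (BP / IP) * 100
Ratio = 367 / 513 = 0.7154
eta_mech = 0.7154 * 100 = 71.54%


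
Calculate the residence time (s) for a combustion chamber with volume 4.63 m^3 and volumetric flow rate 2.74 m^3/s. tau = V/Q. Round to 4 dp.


tau = V / Q_flow
tau = 4.63 / 2.74 = 1.6898 s


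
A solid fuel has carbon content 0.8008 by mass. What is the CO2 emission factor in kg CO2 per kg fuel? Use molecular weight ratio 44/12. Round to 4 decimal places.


EF = C_frac * (M_CO2 / M_C)
EF = 0.8008 * (44/12)
EF = 0.8008 * 3.666667 = 2.9363 kg_CO2/kg_fuel


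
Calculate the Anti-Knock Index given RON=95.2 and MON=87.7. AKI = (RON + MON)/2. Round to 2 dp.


AKI = (RON + MON) / 2
AKI = (95.2 + 87.7) / 2
AKI = 182.9 / 2 = 91.45


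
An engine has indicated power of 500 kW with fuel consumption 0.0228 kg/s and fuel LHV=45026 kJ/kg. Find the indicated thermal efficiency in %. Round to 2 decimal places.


eta_ith = (IP / (mf * LHV)) * 100
Denominator = 0.0228 * 45026 = 1026.5928 kW
eta_ith = (500 / 1026.5928) * 100 = 48.70%


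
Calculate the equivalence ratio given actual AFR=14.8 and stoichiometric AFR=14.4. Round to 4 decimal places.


phi = AFR_stoich / AFR_actual
phi = 14.4 / 14.8 = 0.9730


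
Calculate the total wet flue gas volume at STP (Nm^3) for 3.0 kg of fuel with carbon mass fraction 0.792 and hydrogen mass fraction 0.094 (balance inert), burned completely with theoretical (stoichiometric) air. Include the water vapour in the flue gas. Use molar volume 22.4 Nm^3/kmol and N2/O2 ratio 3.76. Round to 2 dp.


Per kg fuel: CO2 = (C/12 kmol)*22.4 = (0.792/12)*22.4 = 1.47840 Nm^3
Per kg fuel: H2O = (H/2 kmol)*22.4 = (0.094/2)*22.4 = 1.05280 Nm^3
O2 needed per kg fuel = C/12 + H/4 = 0.792/12 + 0.094/4 = 0.08950000 kmol
Per kg fuel: N2 = O2*3.76*22.4 = 0.08950000*3.76*22.4 = 7.53805 Nm^3
Total per kg = 1.47840 + 1.05280 + 7.53805 = 10.06925 Nm^3
Total = 10.06925 * 3.0 = 30.21 Nm^3


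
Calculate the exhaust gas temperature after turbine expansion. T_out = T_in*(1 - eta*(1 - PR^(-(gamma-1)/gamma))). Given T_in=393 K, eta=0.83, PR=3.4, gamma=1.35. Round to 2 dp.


T_out = T_in * (1 - eta * (1 - PR^(-(gamma-1)/gamma)))
Exponent = -(1.35-1)/1.35 = -0.25925926
PR^exp = 3.4^(-0.25925926) = 0.72813041
Factor = 1 - 0.83*(1 - 0.72813041) = 0.77434824
T_out = 393 * 0.77434824 = 304.32 K


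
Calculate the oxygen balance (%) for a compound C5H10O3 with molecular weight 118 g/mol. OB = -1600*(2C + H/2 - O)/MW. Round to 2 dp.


OB = -1600 * (2C + H/2 - O) / MW
Inner = 2*5 + 10/2 - 3 = 12.00
OB = -1600 * 12.00 / 118 = -162.71%


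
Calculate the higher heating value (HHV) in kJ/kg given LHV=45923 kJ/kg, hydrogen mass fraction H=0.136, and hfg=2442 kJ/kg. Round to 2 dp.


HHV = LHV + hfg * 9 * H
Water addition = 2442 * 9 * 0.136 = 2989.008 kJ/kg
HHV = 45923 + 2989.008 = 48912.01 kJ/kg


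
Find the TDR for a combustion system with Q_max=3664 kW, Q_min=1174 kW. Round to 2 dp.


TDR = Q_max / Q_min
TDR = 3664 / 1174 = 3.12


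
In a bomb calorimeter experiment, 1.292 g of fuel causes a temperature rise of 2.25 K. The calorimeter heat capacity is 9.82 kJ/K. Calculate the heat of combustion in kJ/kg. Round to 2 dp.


Hc = C_cal * delta_T / m_fuel
Q_released = 9.82 * 2.25 = 22.0950 kJ
m_fuel = 1.292 g = 1.292/1000 kg = 0.001292 kg
Hc = 22.0950 / 0.001292 = 17101.39 kJ/kg


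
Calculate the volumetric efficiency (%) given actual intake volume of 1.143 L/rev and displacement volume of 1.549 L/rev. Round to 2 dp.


eta_v = (V_actual / V_disp) * 100
Ratio = 1.143 / 1.549 = 0.7379
eta_v = 0.7379 * 100 = 73.79%


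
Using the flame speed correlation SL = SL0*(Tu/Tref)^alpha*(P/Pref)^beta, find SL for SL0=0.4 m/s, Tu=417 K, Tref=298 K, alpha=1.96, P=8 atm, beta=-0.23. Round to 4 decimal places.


SL = SL0 * (Tu/Tref)^alpha * (P/Pref)^beta
T ratio = 417/298 = 1.39932886
(T ratio)^alpha = 1.39932886^1.96 = 1.931981
(P/Pref)^beta = 8^(-0.23) = 0.619854
SL = 0.4 * 1.931981 * 0.619854 = 0.4790 m/s


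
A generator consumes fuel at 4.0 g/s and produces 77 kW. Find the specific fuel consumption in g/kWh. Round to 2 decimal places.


SFC = (mf / BP) * 3600
Rate = 4.0 / 77 = 0.051948 g/(s*kW)
SFC = 0.051948 * 3600 = 187.01 g/kWh


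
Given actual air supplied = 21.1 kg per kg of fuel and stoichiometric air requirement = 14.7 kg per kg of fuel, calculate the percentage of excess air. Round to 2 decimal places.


Excess air = actual - stoichiometric = 21.1 - 14.7 = 6.40 kg/kg fuel
Excess air % = (excess / stoich) * 100 = (6.40 / 14.7) * 100 = 43.54%


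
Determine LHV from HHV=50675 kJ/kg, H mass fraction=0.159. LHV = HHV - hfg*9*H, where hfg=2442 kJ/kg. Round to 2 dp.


LHV = HHV - hfg * 9 * H
Water correction = 2442 * 9 * 0.159 = 3494.502 kJ/kg
LHV = 50675 - 3494.502 = 47180.50 kJ/kg


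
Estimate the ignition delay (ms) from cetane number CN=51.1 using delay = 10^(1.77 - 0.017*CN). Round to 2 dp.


delay = 10^(1.77 - 0.017*CN)
Exponent = 1.77 - 0.017*51.1 = 0.9013
delay = 10^0.9013 = 7.97 ms


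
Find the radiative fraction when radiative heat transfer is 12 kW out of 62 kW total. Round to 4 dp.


f_rad = Q_rad / Q_total
f_rad = 12 / 62 = 0.1935


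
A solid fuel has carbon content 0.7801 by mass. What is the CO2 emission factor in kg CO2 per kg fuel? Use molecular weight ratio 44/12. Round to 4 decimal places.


EF = C_frac * (M_CO2 / M_C)
EF = 0.7801 * (44/12)
EF = 0.7801 * 3.666667 = 2.8604 kg_CO2/kg_fuel


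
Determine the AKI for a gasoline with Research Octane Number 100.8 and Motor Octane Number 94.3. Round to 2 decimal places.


AKI = (RON + MON) / 2
AKI = (100.8 + 94.3) / 2
AKI = 195.1 / 2 = 97.55


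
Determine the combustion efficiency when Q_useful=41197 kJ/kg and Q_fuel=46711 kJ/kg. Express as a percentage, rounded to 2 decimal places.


Efficiency = (Q_useful / Q_fuel) * 100
Efficiency = (41197 / 46711) * 100
Efficiency = 0.8820 * 100 = 88.20%


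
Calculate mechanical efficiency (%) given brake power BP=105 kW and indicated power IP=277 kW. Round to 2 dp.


eta_mech = (BP / IP) * 100
Ratio = 105 / 277 = 0.3791
eta_mech = 0.3791 * 100 = 37.91%


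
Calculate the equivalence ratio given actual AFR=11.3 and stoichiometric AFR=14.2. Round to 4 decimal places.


phi = AFR_stoich / AFR_actual
phi = 14.2 / 11.3 = 1.2566


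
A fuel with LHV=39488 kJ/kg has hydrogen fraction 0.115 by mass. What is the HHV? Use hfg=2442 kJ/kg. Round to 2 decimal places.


HHV = LHV + hfg * 9 * H
Water addition = 2442 * 9 * 0.115 = 2527.470 kJ/kg
HHV = 39488 + 2527.470 = 42015.47 kJ/kg


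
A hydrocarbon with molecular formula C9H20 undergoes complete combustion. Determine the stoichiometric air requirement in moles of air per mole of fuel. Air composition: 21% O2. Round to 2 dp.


Balanced combustion: C9H20 + 14 O2 -> 9 CO2 + 10 H2O
O2 needed = C + H/4 = 9 + 20/4 = 14.00 moles
Air moles = O2 / 0.21 = 14.00 / 0.21 = 66.67 moles air


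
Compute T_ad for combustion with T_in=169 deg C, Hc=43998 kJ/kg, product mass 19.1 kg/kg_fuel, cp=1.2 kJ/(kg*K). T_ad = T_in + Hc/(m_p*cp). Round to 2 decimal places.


T_ad = T_in + Hc / (m_p * cp)
Denominator = 19.1 * 1.2 = 22.9200
Temperature rise = 43998 / 22.9200 = 1919.63 K
T_ad = 169 + 1919.63 = 2088.63 deg C


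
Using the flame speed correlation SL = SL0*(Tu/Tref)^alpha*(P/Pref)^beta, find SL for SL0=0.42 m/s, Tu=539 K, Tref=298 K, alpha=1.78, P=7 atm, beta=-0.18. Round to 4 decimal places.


SL = SL0 * (Tu/Tref)^alpha * (P/Pref)^beta
T ratio = 539/298 = 1.80872483
(T ratio)^alpha = 1.80872483^1.78 = 2.871594
(P/Pref)^beta = 7^(-0.18) = 0.704502
SL = 0.42 * 2.871594 * 0.704502 = 0.8497 m/s


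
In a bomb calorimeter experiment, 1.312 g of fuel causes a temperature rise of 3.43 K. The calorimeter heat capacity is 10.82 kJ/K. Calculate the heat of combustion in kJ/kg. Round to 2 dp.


Hc = C_cal * delta_T / m_fuel
Q_released = 10.82 * 3.43 = 37.1126 kJ
m_fuel = 1.312 g = 1.312/1000 kg = 0.001312 kg
Hc = 37.1126 / 0.001312 = 28287.04 kJ/kg


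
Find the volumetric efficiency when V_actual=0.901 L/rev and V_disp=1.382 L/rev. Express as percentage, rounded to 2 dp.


eta_v = (V_actual / V_disp) * 100
Ratio = 0.901 / 1.382 = 0.6520
eta_v = 0.6520 * 100 = 65.20%


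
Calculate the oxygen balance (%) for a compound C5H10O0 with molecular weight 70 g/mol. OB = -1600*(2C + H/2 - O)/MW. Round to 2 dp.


OB = -1600 * (2C + H/2 - O) / MW
Inner = 2*5 + 10/2 - 0 = 15.00
OB = -1600 * 15.00 / 70 = -342.86%


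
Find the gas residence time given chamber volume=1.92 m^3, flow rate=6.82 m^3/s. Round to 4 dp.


tau = V / Q_flow
tau = 1.92 / 6.82 = 0.2815 s


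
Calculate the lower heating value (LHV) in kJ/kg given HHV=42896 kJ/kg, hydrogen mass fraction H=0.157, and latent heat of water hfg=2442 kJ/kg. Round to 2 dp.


LHV = HHV - hfg * 9 * H
Water correction = 2442 * 9 * 0.157 = 3450.546 kJ/kg
LHV = 42896 - 3450.546 = 39445.45 kJ/kg


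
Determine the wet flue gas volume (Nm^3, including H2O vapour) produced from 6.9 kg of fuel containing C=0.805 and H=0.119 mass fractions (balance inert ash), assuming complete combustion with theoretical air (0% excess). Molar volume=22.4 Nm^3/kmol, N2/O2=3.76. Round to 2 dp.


Per kg fuel: CO2 = (C/12 kmol)*22.4 = (0.805/12)*22.4 = 1.50267 Nm^3
Per kg fuel: H2O = (H/2 kmol)*22.4 = (0.119/2)*22.4 = 1.33280 Nm^3
O2 needed per kg fuel = C/12 + H/4 = 0.805/12 + 0.119/4 = 0.09683333 kmol
Per kg fuel: N2 = O2*3.76*22.4 = 0.09683333*3.76*22.4 = 8.15569 Nm^3
Total per kg = 1.50267 + 1.33280 + 8.15569 = 10.99116 Nm^3
Total = 10.99116 * 6.9 = 75.84 Nm^3


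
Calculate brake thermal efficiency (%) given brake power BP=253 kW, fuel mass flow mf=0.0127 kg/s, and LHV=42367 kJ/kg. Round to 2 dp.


eta_BTE = (BP / (mf * LHV)) * 100
Denominator = 0.0127 * 42367 = 538.0609 kW
eta_BTE = (253 / 538.0609) * 100 = 47.02%


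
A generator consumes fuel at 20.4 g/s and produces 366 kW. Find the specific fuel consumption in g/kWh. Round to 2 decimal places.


SFC = (mf / BP) * 3600
Rate = 20.4 / 366 = 0.055738 g/(s*kW)
SFC = 0.055738 * 3600 = 200.66 g/kWh


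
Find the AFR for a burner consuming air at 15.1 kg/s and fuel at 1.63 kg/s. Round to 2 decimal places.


AFR = m_air / m_fuel
AFR = 15.1 / 1.63 = 9.26


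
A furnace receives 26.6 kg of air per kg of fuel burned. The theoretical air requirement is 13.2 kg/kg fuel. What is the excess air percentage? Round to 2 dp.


Excess air = actual - stoichiometric = 26.6 - 13.2 = 13.40 kg/kg fuel
Excess air % = (excess / stoich) * 100 = (13.40 / 13.2) * 100 = 101.52%


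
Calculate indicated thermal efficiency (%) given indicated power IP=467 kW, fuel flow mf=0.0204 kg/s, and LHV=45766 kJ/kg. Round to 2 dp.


eta_ith = (IP / (mf * LHV)) * 100
Denominator = 0.0204 * 45766 = 933.6264 kW
eta_ith = (467 / 933.6264) * 100 = 50.02%


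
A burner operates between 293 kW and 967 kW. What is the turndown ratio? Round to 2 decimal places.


TDR = Q_max / Q_min
TDR = 967 / 293 = 3.30


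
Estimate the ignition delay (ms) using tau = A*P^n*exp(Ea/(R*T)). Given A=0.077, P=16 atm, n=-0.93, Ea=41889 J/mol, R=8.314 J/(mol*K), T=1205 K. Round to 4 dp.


tau = A * P^n * exp(Ea/(R*T))
P^n = 16^(-0.93) = 0.07588718
Ea/(R*T) = 41889/(8.314*1205) = 4.181219
exp(Ea/(R*T)) = 65.445589
tau = 0.077 * 0.07588718 * 65.445589 = 0.3824 ms


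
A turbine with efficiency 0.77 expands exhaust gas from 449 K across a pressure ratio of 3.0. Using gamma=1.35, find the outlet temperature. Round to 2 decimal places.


T_out = T_in * (1 - eta * (1 - PR^(-(gamma-1)/gamma)))
Exponent = -(1.35-1)/1.35 = -0.25925926
PR^exp = 3.0^(-0.25925926) = 0.75214556
Factor = 1 - 0.77*(1 - 0.75214556) = 0.80915208
T_out = 449 * 0.80915208 = 363.31 K


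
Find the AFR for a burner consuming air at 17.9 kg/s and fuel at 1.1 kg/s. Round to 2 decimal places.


AFR = m_air / m_fuel
AFR = 17.9 / 1.1 = 16.27


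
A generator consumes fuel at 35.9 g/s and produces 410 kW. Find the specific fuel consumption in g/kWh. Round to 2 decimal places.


SFC = (mf / BP) * 3600
Rate = 35.9 / 410 = 0.087561 g/(s*kW)
SFC = 0.087561 * 3600 = 315.22 g/kWh


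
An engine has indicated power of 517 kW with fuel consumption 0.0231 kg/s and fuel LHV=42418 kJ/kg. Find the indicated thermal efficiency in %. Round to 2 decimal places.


eta_ith = (IP / (mf * LHV)) * 100
Denominator = 0.0231 * 42418 = 979.8558 kW
eta_ith = (517 / 979.8558) * 100 = 52.76%


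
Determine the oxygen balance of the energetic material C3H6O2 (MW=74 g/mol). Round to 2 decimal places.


OB = -1600 * (2C + H/2 - O) / MW
Inner = 2*3 + 6/2 - 2 = 7.00
OB = -1600 * 7.00 / 74 = -151.35%


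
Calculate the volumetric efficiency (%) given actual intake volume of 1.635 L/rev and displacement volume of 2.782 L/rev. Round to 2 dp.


eta_v = (V_actual / V_disp) * 100
Ratio = 1.635 / 2.782 = 0.5877
eta_v = 0.5877 * 100 = 58.77%


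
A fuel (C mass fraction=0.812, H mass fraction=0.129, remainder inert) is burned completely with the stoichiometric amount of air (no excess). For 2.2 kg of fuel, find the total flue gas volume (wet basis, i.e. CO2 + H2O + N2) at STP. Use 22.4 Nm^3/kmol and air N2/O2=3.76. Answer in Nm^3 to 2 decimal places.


Per kg fuel: CO2 = (C/12 kmol)*22.4 = (0.812/12)*22.4 = 1.51573 Nm^3
Per kg fuel: H2O = (H/2 kmol)*22.4 = (0.129/2)*22.4 = 1.44480 Nm^3
O2 needed per kg fuel = C/12 + H/4 = 0.812/12 + 0.129/4 = 0.09991667 kmol
Per kg fuel: N2 = O2*3.76*22.4 = 0.09991667*3.76*22.4 = 8.41538 Nm^3
Total per kg = 1.51573 + 1.44480 + 8.41538 = 11.37591 Nm^3
Total = 11.37591 * 2.2 = 25.03 Nm^3


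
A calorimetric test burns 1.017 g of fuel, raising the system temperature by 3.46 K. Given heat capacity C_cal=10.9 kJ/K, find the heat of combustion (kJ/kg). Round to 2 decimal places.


Hc = C_cal * delta_T / m_fuel
Q_released = 10.9 * 3.46 = 37.7140 kJ
m_fuel = 1.017 g = 1.017/1000 kg = 0.001017 kg
Hc = 37.7140 / 0.001017 = 37083.58 kJ/kg


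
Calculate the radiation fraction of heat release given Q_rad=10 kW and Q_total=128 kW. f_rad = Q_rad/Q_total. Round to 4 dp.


f_rad = Q_rad / Q_total
f_rad = 10 / 128 = 0.0781


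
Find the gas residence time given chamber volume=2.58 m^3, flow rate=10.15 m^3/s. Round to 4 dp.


tau = V / Q_flow
tau = 2.58 / 10.15 = 0.2542 s


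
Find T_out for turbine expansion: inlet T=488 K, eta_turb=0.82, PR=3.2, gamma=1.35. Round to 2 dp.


T_out = T_in * (1 - eta * (1 - PR^(-(gamma-1)/gamma)))
Exponent = -(1.35-1)/1.35 = -0.25925926
PR^exp = 3.2^(-0.25925926) = 0.73966521
Factor = 1 - 0.82*(1 - 0.73966521) = 0.78652547
T_out = 488 * 0.78652547 = 383.82 K


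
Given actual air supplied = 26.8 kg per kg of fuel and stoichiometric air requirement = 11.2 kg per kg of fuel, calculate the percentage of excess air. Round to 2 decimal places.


Excess air = actual - stoichiometric = 26.8 - 11.2 = 15.60 kg/kg fuel
Excess air % = (excess / stoich) * 100 = (15.60 / 11.2) * 100 = 139.29%


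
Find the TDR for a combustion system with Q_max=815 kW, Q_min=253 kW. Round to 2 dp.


TDR = Q_max / Q_min
TDR = 815 / 253 = 3.22


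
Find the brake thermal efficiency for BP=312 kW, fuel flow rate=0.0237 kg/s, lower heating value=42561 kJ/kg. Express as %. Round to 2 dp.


eta_BTE = (BP / (mf * LHV)) * 100
Denominator = 0.0237 * 42561 = 1008.6957 kW
eta_BTE = (312 / 1008.6957) * 100 = 30.93%


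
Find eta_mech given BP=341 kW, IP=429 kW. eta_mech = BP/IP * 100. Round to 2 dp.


eta_mech = (BP / IP) * 100
Ratio = 341 / 429 = 0.7949
eta_mech = 0.7949 * 100 = 79.49%


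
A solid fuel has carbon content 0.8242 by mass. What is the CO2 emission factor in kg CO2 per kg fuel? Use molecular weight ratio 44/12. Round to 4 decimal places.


EF = C_frac * (M_CO2 / M_C)
EF = 0.8242 * (44/12)
EF = 0.8242 * 3.666667 = 3.0221 kg_CO2/kg_fuel


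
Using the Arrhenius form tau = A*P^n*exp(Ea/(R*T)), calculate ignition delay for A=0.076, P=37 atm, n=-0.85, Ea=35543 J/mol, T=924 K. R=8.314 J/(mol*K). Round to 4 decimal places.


tau = A * P^n * exp(Ea/(R*T))
P^n = 37^(-0.85) = 0.04645458
Ea/(R*T) = 35543/(8.314*924) = 4.626708
exp(Ea/(R*T)) = 102.177142
tau = 0.076 * 0.04645458 * 102.177142 = 0.3607 ms


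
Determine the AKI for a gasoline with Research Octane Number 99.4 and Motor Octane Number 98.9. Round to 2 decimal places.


AKI = (RON + MON) / 2
AKI = (99.4 + 98.9) / 2
AKI = 198.3 / 2 = 99.15


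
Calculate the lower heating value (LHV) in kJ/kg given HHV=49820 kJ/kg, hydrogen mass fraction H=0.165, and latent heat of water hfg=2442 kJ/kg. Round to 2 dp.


LHV = HHV - hfg * 9 * H
Water correction = 2442 * 9 * 0.165 = 3626.370 kJ/kg
LHV = 49820 - 3626.370 = 46193.63 kJ/kg


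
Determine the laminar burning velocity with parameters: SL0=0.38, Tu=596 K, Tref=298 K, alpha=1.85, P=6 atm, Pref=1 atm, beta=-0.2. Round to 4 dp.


SL = SL0 * (Tu/Tref)^alpha * (P/Pref)^beta
T ratio = 596/298 = 2.00000000
(T ratio)^alpha = 2.00000000^1.85 = 3.605002
(P/Pref)^beta = 6^(-0.2) = 0.698827
SL = 0.38 * 3.605002 * 0.698827 = 0.9573 m/s


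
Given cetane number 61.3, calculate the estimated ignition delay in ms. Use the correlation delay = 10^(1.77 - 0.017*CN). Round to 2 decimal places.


delay = 10^(1.77 - 0.017*CN)
Exponent = 1.77 - 0.017*61.3 = 0.7279
delay = 10^0.7279 = 5.34 ms


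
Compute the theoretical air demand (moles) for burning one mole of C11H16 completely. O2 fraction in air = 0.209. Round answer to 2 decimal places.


Balanced combustion: C11H16 + 15 O2 -> 11 CO2 + 8 H2O
O2 needed = C + H/4 = 11 + 16/4 = 15.00 moles
Air moles = O2 / 0.209 = 15.00 / 0.209 = 71.77 moles air


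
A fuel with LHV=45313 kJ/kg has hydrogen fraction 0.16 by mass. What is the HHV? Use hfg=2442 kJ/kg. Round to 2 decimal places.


HHV = LHV + hfg * 9 * H
Water addition = 2442 * 9 * 0.16 = 3516.480 kJ/kg
HHV = 45313 + 3516.480 = 48829.48 kJ/kg


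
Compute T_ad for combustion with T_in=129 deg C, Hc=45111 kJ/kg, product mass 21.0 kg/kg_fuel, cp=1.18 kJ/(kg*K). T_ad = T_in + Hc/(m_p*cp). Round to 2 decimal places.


T_ad = T_in + Hc / (m_p * cp)
Denominator = 21.0 * 1.18 = 24.7800
Temperature rise = 45111 / 24.7800 = 1820.46 K
T_ad = 129 + 1820.46 = 1949.46 deg C


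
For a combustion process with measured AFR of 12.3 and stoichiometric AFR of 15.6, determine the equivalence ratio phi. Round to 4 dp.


phi = AFR_stoich / AFR_actual
phi = 15.6 / 12.3 = 1.2683


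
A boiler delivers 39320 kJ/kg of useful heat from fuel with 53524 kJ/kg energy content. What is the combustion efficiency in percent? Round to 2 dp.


Efficiency = (Q_useful / Q_fuel) * 100
Efficiency = (39320 / 53524) * 100
Efficiency = 0.7346 * 100 = 73.46%


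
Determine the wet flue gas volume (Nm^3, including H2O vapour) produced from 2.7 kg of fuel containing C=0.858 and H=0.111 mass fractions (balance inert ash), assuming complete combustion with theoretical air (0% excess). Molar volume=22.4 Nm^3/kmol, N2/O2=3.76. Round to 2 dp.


Per kg fuel: CO2 = (C/12 kmol)*22.4 = (0.858/12)*22.4 = 1.60160 Nm^3
Per kg fuel: H2O = (H/2 kmol)*22.4 = (0.111/2)*22.4 = 1.24320 Nm^3
O2 needed per kg fuel = C/12 + H/4 = 0.858/12 + 0.111/4 = 0.09925000 kmol
Per kg fuel: N2 = O2*3.76*22.4 = 0.09925000*3.76*22.4 = 8.35923 Nm^3
Total per kg = 1.60160 + 1.24320 + 8.35923 = 11.20403 Nm^3
Total = 11.20403 * 2.7 = 30.25 Nm^3


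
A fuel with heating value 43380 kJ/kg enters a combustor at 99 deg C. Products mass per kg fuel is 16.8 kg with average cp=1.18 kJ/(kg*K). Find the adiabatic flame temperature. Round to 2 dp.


T_ad = T_in + Hc / (m_p * cp)
Denominator = 16.8 * 1.18 = 19.8240
Temperature rise = 43380 / 19.8240 = 2188.26 K
T_ad = 99 + 2188.26 = 2287.26 deg C


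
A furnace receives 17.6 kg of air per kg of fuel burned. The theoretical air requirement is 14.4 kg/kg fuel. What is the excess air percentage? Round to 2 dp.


Excess air = actual - stoichiometric = 17.6 - 14.4 = 3.20 kg/kg fuel
Excess air % = (excess / stoich) * 100 = (3.20 / 14.4) * 100 = 22.22%


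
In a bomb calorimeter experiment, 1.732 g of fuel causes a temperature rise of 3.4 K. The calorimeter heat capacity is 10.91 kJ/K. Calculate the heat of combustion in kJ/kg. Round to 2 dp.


Hc = C_cal * delta_T / m_fuel
Q_released = 10.91 * 3.4 = 37.0940 kJ
m_fuel = 1.732 g = 1.732/1000 kg = 0.001732 kg
Hc = 37.0940 / 0.001732 = 21416.86 kJ/kg


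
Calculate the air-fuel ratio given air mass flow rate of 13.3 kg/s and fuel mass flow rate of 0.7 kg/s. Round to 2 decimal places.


AFR = m_air / m_fuel
AFR = 13.3 / 0.7 = 19.00


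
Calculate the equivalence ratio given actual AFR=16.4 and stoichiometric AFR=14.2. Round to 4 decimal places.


phi = AFR_stoich / AFR_actual
phi = 14.2 / 16.4 = 0.8659


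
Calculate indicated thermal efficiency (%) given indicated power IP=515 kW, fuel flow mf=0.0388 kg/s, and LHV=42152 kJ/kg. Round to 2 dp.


eta_ith = (IP / (mf * LHV)) * 100
Denominator = 0.0388 * 42152 = 1635.4976 kW
eta_ith = (515 / 1635.4976) * 100 = 31.49%


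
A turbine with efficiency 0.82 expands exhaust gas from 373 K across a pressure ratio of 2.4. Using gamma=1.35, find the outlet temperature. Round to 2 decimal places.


T_out = T_in * (1 - eta * (1 - PR^(-(gamma-1)/gamma)))
Exponent = -(1.35-1)/1.35 = -0.25925926
PR^exp = 2.4^(-0.25925926) = 0.79694200
Factor = 1 - 0.82*(1 - 0.79694200) = 0.83349244
T_out = 373 * 0.83349244 = 310.89 K


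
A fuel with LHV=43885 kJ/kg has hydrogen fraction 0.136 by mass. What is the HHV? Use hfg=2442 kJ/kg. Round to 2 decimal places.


HHV = LHV + hfg * 9 * H
Water addition = 2442 * 9 * 0.136 = 2989.008 kJ/kg
HHV = 43885 + 2989.008 = 46874.01 kJ/kg


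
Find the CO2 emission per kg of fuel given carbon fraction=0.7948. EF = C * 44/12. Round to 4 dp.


EF = C_frac * (M_CO2 / M_C)
EF = 0.7948 * (44/12)
EF = 0.7948 * 3.666667 = 2.9143 kg_CO2/kg_fuel


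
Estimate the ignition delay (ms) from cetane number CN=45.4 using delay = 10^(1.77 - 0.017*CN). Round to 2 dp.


delay = 10^(1.77 - 0.017*CN)
Exponent = 1.77 - 0.017*45.4 = 0.9982
delay = 10^0.9982 = 9.96 ms


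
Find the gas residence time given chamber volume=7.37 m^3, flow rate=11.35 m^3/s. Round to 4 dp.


tau = V / Q_flow
tau = 7.37 / 11.35 = 0.6493 s


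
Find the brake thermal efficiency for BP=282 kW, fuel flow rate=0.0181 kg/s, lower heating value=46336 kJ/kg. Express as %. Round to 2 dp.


eta_BTE = (BP / (mf * LHV)) * 100
Denominator = 0.0181 * 46336 = 838.6816 kW
eta_BTE = (282 / 838.6816) * 100 = 33.62%


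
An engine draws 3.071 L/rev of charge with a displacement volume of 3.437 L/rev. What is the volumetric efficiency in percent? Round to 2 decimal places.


eta_v = (V_actual / V_disp) * 100
Ratio = 3.071 / 3.437 = 0.8935
eta_v = 0.8935 * 100 = 89.35%


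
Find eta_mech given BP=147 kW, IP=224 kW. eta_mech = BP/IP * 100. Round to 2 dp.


eta_mech = (BP / IP) * 100
Ratio = 147 / 224 = 0.6563
eta_mech = 0.6563 * 100 = 65.63%


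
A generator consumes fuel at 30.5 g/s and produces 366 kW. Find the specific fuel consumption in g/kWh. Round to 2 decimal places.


SFC = (mf / BP) * 3600
Rate = 30.5 / 366 = 0.083333 g/(s*kW)
SFC = 0.083333 * 3600 = 300.00 g/kWh


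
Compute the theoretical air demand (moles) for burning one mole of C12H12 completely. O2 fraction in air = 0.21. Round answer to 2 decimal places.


Balanced combustion: C12H12 + 15 O2 -> 12 CO2 + 6 H2O
O2 needed = C + H/4 = 12 + 12/4 = 15.00 moles
Air moles = O2 / 0.21 = 15.00 / 0.21 = 71.43 moles air


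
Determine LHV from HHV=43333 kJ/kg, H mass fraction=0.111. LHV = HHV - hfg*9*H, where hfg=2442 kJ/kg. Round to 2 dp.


LHV = HHV - hfg * 9 * H
Water correction = 2442 * 9 * 0.111 = 2439.558 kJ/kg
LHV = 43333 - 2439.558 = 40893.44 kJ/kg


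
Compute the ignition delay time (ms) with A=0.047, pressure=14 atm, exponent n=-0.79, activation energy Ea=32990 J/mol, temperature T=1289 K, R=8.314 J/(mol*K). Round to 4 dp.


tau = A * P^n * exp(Ea/(R*T))
P^n = 14^(-0.79) = 0.12432511
Ea/(R*T) = 32990/(8.314*1289) = 3.078360
exp(Ea/(R*T)) = 21.722743
tau = 0.047 * 0.12432511 * 21.722743 = 0.1269 ms


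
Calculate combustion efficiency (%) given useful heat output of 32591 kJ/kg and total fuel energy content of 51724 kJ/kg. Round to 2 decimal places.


Efficiency = (Q_useful / Q_fuel) * 100
Efficiency = (32591 / 51724) * 100
Efficiency = 0.6301 * 100 = 63.01%


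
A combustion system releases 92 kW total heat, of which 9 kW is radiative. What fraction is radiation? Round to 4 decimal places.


f_rad = Q_rad / Q_total
f_rad = 9 / 92 = 0.0978


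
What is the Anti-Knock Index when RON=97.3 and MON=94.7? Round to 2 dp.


AKI = (RON + MON) / 2
AKI = (97.3 + 94.7) / 2
AKI = 192.0 / 2 = 96.00


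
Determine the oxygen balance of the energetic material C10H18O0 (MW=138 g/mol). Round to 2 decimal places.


OB = -1600 * (2C + H/2 - O) / MW
Inner = 2*10 + 18/2 - 0 = 29.00
OB = -1600 * 29.00 / 138 = -336.23%


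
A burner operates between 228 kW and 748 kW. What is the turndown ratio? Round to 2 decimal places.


TDR = Q_max / Q_min
TDR = 748 / 228 = 3.28


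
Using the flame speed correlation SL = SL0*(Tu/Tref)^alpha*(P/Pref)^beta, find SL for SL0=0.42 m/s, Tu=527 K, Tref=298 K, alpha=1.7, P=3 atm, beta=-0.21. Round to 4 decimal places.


SL = SL0 * (Tu/Tref)^alpha * (P/Pref)^beta
T ratio = 527/298 = 1.76845638
(T ratio)^alpha = 1.76845638^1.7 = 2.635788
(P/Pref)^beta = 3^(-0.21) = 0.793971
SL = 0.42 * 2.635788 * 0.793971 = 0.8790 m/s


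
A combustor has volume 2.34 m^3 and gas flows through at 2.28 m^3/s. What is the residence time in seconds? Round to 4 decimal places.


tau = V / Q_flow
tau = 2.34 / 2.28 = 1.0263 s


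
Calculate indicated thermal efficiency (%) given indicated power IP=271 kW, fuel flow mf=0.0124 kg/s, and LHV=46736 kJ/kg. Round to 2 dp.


eta_ith = (IP / (mf * LHV)) * 100
Denominator = 0.0124 * 46736 = 579.5264 kW
eta_ith = (271 / 579.5264) * 100 = 46.76%


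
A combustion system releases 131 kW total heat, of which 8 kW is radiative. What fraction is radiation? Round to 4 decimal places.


f_rad = Q_rad / Q_total
f_rad = 8 / 131 = 0.0611


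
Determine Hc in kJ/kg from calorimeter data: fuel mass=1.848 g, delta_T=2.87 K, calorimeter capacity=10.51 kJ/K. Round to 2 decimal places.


Hc = C_cal * delta_T / m_fuel
Q_released = 10.51 * 2.87 = 30.1637 kJ
m_fuel = 1.848 g = 1.848/1000 kg = 0.001848 kg
Hc = 30.1637 / 0.001848 = 16322.35 kJ/kg


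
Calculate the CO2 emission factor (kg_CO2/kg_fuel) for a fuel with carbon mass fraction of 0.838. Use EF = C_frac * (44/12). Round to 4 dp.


EF = C_frac * (M_CO2 / M_C)
EF = 0.838 * (44/12)
EF = 0.838 * 3.666667 = 3.0727 kg_CO2/kg_fuel


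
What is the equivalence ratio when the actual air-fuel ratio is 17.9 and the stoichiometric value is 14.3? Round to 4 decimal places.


phi = AFR_stoich / AFR_actual
phi = 14.3 / 17.9 = 0.7989


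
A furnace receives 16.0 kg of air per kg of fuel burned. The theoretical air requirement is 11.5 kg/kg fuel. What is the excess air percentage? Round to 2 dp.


Excess air = actual - stoichiometric = 16.0 - 11.5 = 4.50 kg/kg fuel
Excess air % = (excess / stoich) * 100 = (4.50 / 11.5) * 100 = 39.13%


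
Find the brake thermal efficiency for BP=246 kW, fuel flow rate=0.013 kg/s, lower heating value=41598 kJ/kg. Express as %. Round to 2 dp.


eta_BTE = (BP / (mf * LHV)) * 100
Denominator = 0.013 * 41598 = 540.7740 kW
eta_BTE = (246 / 540.7740) * 100 = 45.49%


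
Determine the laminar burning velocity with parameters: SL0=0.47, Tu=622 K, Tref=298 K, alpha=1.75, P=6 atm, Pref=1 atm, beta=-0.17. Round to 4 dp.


SL = SL0 * (Tu/Tref)^alpha * (P/Pref)^beta
T ratio = 622/298 = 2.08724832
(T ratio)^alpha = 2.08724832^1.75 = 3.624555
(P/Pref)^beta = 6^(-0.17) = 0.737419
SL = 0.47 * 3.624555 * 0.737419 = 1.2562 m/s


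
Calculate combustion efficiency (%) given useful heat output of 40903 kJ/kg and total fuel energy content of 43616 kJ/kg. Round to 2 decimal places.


Efficiency = (Q_useful / Q_fuel) * 100
Efficiency = (40903 / 43616) * 100
Efficiency = 0.9378 * 100 = 93.78%


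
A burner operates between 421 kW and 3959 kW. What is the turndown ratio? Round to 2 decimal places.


TDR = Q_max / Q_min
TDR = 3959 / 421 = 9.40


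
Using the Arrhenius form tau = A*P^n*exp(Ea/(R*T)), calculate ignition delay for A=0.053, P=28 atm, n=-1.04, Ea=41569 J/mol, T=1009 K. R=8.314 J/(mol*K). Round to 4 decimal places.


tau = A * P^n * exp(Ea/(R*T))
P^n = 28^(-1.04) = 0.03125760
Ea/(R*T) = 41569/(8.314*1009) = 4.955282
exp(Ea/(R*T)) = 141.922649
tau = 0.053 * 0.03125760 * 141.922649 = 0.2351 ms


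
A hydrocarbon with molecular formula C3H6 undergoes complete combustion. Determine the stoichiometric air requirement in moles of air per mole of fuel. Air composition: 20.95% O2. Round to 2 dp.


Balanced combustion: C3H6 + 4.5 O2 -> 3 CO2 + 3 H2O
O2 needed = C + H/4 = 3 + 6/4 = 4.50 moles
Air moles = O2 / 0.2095 = 4.50 / 0.2095 = 21.48 moles air


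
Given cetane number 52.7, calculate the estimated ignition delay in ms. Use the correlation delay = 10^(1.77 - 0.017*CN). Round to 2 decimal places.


delay = 10^(1.77 - 0.017*CN)
Exponent = 1.77 - 0.017*52.7 = 0.8741
delay = 10^0.8741 = 7.48 ms


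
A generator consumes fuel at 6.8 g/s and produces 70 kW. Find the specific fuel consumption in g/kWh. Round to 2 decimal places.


SFC = (mf / BP) * 3600
Rate = 6.8 / 70 = 0.097143 g/(s*kW)
SFC = 0.097143 * 3600 = 349.71 g/kWh


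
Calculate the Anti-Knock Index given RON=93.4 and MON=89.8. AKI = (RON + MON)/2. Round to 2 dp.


AKI = (RON + MON) / 2
AKI = (93.4 + 89.8) / 2
AKI = 183.2 / 2 = 91.60


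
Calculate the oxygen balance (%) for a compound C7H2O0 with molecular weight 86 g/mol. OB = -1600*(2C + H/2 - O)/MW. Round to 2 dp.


OB = -1600 * (2C + H/2 - O) / MW
Inner = 2*7 + 2/2 - 0 = 15.00
OB = -1600 * 15.00 / 86 = -279.07%


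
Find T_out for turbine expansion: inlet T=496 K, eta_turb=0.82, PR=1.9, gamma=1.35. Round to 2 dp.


T_out = T_in * (1 - eta * (1 - PR^(-(gamma-1)/gamma)))
Exponent = -(1.35-1)/1.35 = -0.25925926
PR^exp = 1.9^(-0.25925926) = 0.84670193
Factor = 1 - 0.82*(1 - 0.84670193) = 0.87429558
T_out = 496 * 0.87429558 = 433.65 K


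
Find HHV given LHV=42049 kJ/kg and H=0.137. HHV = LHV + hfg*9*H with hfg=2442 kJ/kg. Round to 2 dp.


HHV = LHV + hfg * 9 * H
Water addition = 2442 * 9 * 0.137 = 3010.986 kJ/kg
HHV = 42049 + 3010.986 = 45059.99 kJ/kg


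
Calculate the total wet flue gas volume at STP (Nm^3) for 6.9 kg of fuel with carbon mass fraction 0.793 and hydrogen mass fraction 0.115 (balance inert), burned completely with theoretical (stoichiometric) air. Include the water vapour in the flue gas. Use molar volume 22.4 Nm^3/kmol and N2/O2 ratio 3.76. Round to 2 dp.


Per kg fuel: CO2 = (C/12 kmol)*22.4 = (0.793/12)*22.4 = 1.48027 Nm^3
Per kg fuel: H2O = (H/2 kmol)*22.4 = (0.115/2)*22.4 = 1.28800 Nm^3
O2 needed per kg fuel = C/12 + H/4 = 0.793/12 + 0.115/4 = 0.09483333 kmol
Per kg fuel: N2 = O2*3.76*22.4 = 0.09483333*3.76*22.4 = 7.98724 Nm^3
Total per kg = 1.48027 + 1.28800 + 7.98724 = 10.75551 Nm^3
Total = 10.75551 * 6.9 = 74.21 Nm^3


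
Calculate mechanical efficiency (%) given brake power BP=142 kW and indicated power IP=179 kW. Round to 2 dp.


eta_mech = (BP / IP) * 100
Ratio = 142 / 179 = 0.7933
eta_mech = 0.7933 * 100 = 79.33%


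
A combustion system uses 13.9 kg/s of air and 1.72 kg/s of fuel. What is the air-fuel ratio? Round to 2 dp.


AFR = m_air / m_fuel
AFR = 13.9 / 1.72 = 8.08


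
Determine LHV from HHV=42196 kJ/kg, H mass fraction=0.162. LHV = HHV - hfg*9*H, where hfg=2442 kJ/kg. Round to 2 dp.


LHV = HHV - hfg * 9 * H
Water correction = 2442 * 9 * 0.162 = 3560.436 kJ/kg
LHV = 42196 - 3560.436 = 38635.56 kJ/kg


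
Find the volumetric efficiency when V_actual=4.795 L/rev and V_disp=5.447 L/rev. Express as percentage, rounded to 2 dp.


eta_v = (V_actual / V_disp) * 100
Ratio = 4.795 / 5.447 = 0.8803
eta_v = 0.8803 * 100 = 88.03%


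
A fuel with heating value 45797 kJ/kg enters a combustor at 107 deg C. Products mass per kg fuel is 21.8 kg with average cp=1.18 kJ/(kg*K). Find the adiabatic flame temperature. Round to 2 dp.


T_ad = T_in + Hc / (m_p * cp)
Denominator = 21.8 * 1.18 = 25.7240
Temperature rise = 45797 / 25.7240 = 1780.32 K
T_ad = 107 + 1780.32 = 1887.32 deg C


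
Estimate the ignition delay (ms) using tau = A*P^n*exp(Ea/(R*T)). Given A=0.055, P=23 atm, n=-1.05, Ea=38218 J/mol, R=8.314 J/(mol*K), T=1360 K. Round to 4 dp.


tau = A * P^n * exp(Ea/(R*T))
P^n = 23^(-1.05) = 0.03716942
Ea/(R*T) = 38218/(8.314*1360) = 3.380018
exp(Ea/(R*T)) = 29.371303
tau = 0.055 * 0.03716942 * 29.371303 = 0.0600 ms


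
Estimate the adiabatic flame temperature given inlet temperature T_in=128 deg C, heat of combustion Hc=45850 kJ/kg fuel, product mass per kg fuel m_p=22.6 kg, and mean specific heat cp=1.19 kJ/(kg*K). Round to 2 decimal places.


T_ad = T_in + Hc / (m_p * cp)
Denominator = 22.6 * 1.19 = 26.8940
Temperature rise = 45850 / 26.8940 = 1704.84 K
T_ad = 128 + 1704.84 = 1832.84 deg C


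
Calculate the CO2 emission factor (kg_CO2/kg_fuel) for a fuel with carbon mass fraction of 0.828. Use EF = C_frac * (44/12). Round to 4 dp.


EF = C_frac * (M_CO2 / M_C)
EF = 0.828 * (44/12)
EF = 0.828 * 3.666667 = 3.0360 kg_CO2/kg_fuel


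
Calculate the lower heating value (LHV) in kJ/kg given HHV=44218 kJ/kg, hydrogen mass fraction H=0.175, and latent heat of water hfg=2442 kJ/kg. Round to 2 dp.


LHV = HHV - hfg * 9 * H
Water correction = 2442 * 9 * 0.175 = 3846.150 kJ/kg
LHV = 44218 - 3846.150 = 40371.85 kJ/kg


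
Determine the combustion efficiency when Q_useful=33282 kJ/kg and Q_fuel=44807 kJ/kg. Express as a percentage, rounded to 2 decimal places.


Efficiency = (Q_useful / Q_fuel) * 100
Efficiency = (33282 / 44807) * 100
Efficiency = 0.7428 * 100 = 74.28%


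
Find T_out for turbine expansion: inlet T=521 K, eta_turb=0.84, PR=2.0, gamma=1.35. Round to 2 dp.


T_out = T_in * (1 - eta * (1 - PR^(-(gamma-1)/gamma)))
Exponent = -(1.35-1)/1.35 = -0.25925926
PR^exp = 2.0^(-0.25925926) = 0.83551680
Factor = 1 - 0.84*(1 - 0.83551680) = 0.86183411
T_out = 521 * 0.86183411 = 449.02 K


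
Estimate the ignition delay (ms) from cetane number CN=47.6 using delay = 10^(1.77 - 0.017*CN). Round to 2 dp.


delay = 10^(1.77 - 0.017*CN)
Exponent = 1.77 - 0.017*47.6 = 0.9608
delay = 10^0.9608 = 9.14 ms


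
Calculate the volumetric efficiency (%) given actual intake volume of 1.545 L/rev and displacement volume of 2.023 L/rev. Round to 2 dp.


eta_v = (V_actual / V_disp) * 100
Ratio = 1.545 / 2.023 = 0.7637
eta_v = 0.7637 * 100 = 76.37%


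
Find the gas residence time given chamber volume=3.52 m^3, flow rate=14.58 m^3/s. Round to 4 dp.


tau = V / Q_flow
tau = 3.52 / 14.58 = 0.2414 s


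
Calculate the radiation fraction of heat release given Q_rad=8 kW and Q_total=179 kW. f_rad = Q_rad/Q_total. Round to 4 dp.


f_rad = Q_rad / Q_total
f_rad = 8 / 179 = 0.0447


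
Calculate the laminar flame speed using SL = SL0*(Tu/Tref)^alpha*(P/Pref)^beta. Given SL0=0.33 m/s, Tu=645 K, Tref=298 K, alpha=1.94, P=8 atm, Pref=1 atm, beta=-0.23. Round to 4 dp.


SL = SL0 * (Tu/Tref)^alpha * (P/Pref)^beta
T ratio = 645/298 = 2.16442953
(T ratio)^alpha = 2.16442953^1.94 = 4.472664
(P/Pref)^beta = 8^(-0.23) = 0.619854
SL = 0.33 * 4.472664 * 0.619854 = 0.9149 m/s


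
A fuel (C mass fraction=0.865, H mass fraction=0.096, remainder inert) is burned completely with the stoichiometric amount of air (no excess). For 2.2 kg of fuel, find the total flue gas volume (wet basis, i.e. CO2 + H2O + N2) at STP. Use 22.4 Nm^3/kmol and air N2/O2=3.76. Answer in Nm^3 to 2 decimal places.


Per kg fuel: CO2 = (C/12 kmol)*22.4 = (0.865/12)*22.4 = 1.61467 Nm^3
Per kg fuel: H2O = (H/2 kmol)*22.4 = (0.096/2)*22.4 = 1.07520 Nm^3
O2 needed per kg fuel = C/12 + H/4 = 0.865/12 + 0.096/4 = 0.09608333 kmol
Per kg fuel: N2 = O2*3.76*22.4 = 0.09608333*3.76*22.4 = 8.09252 Nm^3
Total per kg = 1.61467 + 1.07520 + 8.09252 = 10.78239 Nm^3
Total = 10.78239 * 2.2 = 23.72 Nm^3


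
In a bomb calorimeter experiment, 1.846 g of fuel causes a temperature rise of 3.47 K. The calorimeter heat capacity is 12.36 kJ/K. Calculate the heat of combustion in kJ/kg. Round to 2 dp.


Hc = C_cal * delta_T / m_fuel
Q_released = 12.36 * 3.47 = 42.8892 kJ
m_fuel = 1.846 g = 1.846/1000 kg = 0.001846 kg
Hc = 42.8892 / 0.001846 = 23233.59 kJ/kg


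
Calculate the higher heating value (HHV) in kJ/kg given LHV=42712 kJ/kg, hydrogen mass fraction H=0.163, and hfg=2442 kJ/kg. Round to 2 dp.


HHV = LHV + hfg * 9 * H
Water addition = 2442 * 9 * 0.163 = 3582.414 kJ/kg
HHV = 42712 + 3582.414 = 46294.41 kJ/kg


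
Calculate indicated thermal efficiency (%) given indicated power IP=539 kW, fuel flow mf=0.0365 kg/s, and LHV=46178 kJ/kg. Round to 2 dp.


eta_ith = (IP / (mf * LHV)) * 100
Denominator = 0.0365 * 46178 = 1685.4970 kW
eta_ith = (539 / 1685.4970) * 100 = 31.98%


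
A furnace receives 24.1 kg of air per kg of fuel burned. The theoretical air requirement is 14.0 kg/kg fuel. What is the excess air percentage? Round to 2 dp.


Excess air = actual - stoichiometric = 24.1 - 14.0 = 10.10 kg/kg fuel
Excess air % = (excess / stoich) * 100 = (10.10 / 14.0) * 100 = 72.14%


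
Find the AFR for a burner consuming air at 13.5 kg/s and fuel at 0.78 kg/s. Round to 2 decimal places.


AFR = m_air / m_fuel
AFR = 13.5 / 0.78 = 17.31
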